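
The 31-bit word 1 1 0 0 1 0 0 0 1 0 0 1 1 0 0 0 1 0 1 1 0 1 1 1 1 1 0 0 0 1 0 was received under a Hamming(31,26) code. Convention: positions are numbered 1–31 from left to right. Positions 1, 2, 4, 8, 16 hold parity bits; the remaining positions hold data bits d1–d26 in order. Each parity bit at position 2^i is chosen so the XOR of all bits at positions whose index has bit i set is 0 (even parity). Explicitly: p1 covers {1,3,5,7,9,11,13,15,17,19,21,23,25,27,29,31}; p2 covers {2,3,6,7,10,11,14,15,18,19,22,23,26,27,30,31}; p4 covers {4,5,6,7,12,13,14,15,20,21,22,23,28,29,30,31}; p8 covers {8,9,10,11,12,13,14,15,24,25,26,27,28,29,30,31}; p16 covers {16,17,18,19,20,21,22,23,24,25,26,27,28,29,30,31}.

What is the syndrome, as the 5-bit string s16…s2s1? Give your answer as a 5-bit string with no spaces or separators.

11100

s1 (pos 1,3,5,7,9,11,13,15,17,19,21,23,25,27,29,31): 1⊕0⊕1⊕0⊕1⊕0⊕1⊕0⊕1⊕1⊕0⊕1⊕1⊕0⊕0⊕0 = 0
s2 (pos 2,3,6,7,10,11,14,15,18,19,22,23,26,27,30,31): 1⊕0⊕0⊕0⊕0⊕0⊕0⊕0⊕0⊕1⊕1⊕1⊕1⊕0⊕1⊕0 = 0
s4 (pos 4,5,6,7,12,13,14,15,20,21,22,23,28,29,30,31): 0⊕1⊕0⊕0⊕1⊕1⊕0⊕0⊕1⊕0⊕1⊕1⊕0⊕0⊕1⊕0 = 1
s8 (pos 8,9,10,11,12,13,14,15,24,25,26,27,28,29,30,31): 0⊕1⊕0⊕0⊕1⊕1⊕0⊕0⊕1⊕1⊕1⊕0⊕0⊕0⊕1⊕0 = 1
s16 (pos 16,17,18,19,20,21,22,23,24,25,26,27,28,29,30,31): 0⊕1⊕0⊕1⊕1⊕0⊕1⊕1⊕1⊕1⊕1⊕0⊕0⊕0⊕1⊕0 = 1
Syndrome s16…s1 = 11100 → error at position 28.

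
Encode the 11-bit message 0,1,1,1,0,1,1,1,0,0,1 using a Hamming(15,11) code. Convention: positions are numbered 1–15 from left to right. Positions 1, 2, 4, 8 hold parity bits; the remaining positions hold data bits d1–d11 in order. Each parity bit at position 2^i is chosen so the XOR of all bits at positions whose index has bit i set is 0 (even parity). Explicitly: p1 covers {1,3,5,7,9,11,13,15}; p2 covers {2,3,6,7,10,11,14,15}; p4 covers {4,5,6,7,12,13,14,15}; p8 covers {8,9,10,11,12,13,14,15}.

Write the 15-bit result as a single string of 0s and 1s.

Place data at non-parity positions: p1 p2 0 p4 1 1 1 p8 0 1 1 1 0 0 1
p1 (pos 1,3,5,7,9,11,13,15): XOR of data positions = 0⊕1⊕1⊕0⊕1⊕0⊕1 = 0
p2 (pos 2,3,6,7,10,11,14,15): XOR of data positions = 0⊕1⊕1⊕1⊕1⊕0⊕1 = 1
p4 (pos 4,5,6,7,12,13,14,15): XOR of data positions = 1⊕1⊕1⊕1⊕0⊕0⊕1 = 1
p8 (pos 8,9,10,11,12,13,14,15): XOR of data positions = 0⊕1⊕1⊕1⊕0⊕0⊕1 = 0
Codeword: 010111100111001

010111100111001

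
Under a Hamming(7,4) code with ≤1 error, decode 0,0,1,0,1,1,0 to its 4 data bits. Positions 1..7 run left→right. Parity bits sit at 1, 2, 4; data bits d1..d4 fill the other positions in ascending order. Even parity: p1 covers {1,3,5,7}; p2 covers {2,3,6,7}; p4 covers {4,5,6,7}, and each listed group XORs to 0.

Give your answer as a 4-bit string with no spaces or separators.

s1 (pos 1,3,5,7): 0⊕1⊕1⊕0 = 0
s2 (pos 2,3,6,7): 0⊕1⊕1⊕0 = 0
s4 (pos 4,5,6,7): 0⊕1⊕1⊕0 = 0
Syndrome s4…s1 = 000 → no error.
Read data bits from positions 3,5,6,7: 1110

1110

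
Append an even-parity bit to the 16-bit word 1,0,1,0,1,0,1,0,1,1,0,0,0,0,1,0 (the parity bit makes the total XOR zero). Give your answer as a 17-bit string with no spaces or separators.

10101010110000101

XOR of the 16 data bits: 1⊕0⊕1⊕0⊕1⊕0⊕1⊕0⊕1⊕1⊕0⊕0⊕0⊕0⊕1⊕0 = 1
Parity bit = 1 (so all 17 bits XOR to 0).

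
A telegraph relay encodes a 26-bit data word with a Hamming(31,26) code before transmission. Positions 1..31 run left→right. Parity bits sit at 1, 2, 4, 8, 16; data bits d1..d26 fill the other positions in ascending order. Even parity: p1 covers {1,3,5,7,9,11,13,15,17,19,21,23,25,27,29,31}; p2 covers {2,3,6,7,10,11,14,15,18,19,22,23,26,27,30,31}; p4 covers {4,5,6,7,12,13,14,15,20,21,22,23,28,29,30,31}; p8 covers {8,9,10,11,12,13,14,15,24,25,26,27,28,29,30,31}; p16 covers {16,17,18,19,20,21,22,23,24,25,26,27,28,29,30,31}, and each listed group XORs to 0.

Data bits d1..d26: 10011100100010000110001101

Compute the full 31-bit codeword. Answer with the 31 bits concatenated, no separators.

Place data at non-parity positions: p1 p2 1 p4 0 0 1 p8 1 1 0 0 1 0 0 p16 0 1 0 0 0 0 1 1 0 0 0 1 1 0 1
p1 (pos 1,3,5,7,9,11,13,15,17,19,21,23,25,27,29,31): XOR of data positions = 1⊕0⊕1⊕1⊕0⊕1⊕0⊕0⊕0⊕0⊕1⊕0⊕0⊕1⊕1 = 1
p2 (pos 2,3,6,7,10,11,14,15,18,19,22,23,26,27,30,31): XOR of data positions = 1⊕0⊕1⊕1⊕0⊕0⊕0⊕1⊕0⊕0⊕1⊕0⊕0⊕0⊕1 = 0
p4 (pos 4,5,6,7,12,13,14,15,20,21,22,23,28,29,30,31): XOR of data positions = 0⊕0⊕1⊕0⊕1⊕0⊕0⊕0⊕0⊕0⊕1⊕1⊕1⊕0⊕1 = 0
p8 (pos 8,9,10,11,12,13,14,15,24,25,26,27,28,29,30,31): XOR of data positions = 1⊕1⊕0⊕0⊕1⊕0⊕0⊕1⊕0⊕0⊕0⊕1⊕1⊕0⊕1 = 1
p16 (pos 16,17,18,19,20,21,22,23,24,25,26,27,28,29,30,31): XOR of data positions = 0⊕1⊕0⊕0⊕0⊕0⊕1⊕1⊕0⊕0⊕0⊕1⊕1⊕0⊕1 = 0
Codeword: 1010001111001000010000110001101

1010001111001000010000110001101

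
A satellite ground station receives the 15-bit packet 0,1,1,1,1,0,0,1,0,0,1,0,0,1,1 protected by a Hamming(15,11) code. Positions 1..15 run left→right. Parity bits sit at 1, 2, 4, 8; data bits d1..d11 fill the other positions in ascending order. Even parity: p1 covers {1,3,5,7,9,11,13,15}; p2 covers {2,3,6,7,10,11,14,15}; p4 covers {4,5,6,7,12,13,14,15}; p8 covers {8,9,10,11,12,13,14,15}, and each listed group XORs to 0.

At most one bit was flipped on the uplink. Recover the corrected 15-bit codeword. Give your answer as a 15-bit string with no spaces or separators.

001110010010011

s1 (pos 1,3,5,7,9,11,13,15): 0⊕1⊕1⊕0⊕0⊕1⊕0⊕1 = 0
s2 (pos 2,3,6,7,10,11,14,15): 1⊕1⊕0⊕0⊕0⊕1⊕1⊕1 = 1
s4 (pos 4,5,6,7,12,13,14,15): 1⊕1⊕0⊕0⊕0⊕0⊕1⊕1 = 0
s8 (pos 8,9,10,11,12,13,14,15): 1⊕0⊕0⊕1⊕0⊕0⊕1⊕1 = 0
Syndrome s8…s1 = 0010 → error at position 2.
Flip position 2: 011110010010011 → 001110010010011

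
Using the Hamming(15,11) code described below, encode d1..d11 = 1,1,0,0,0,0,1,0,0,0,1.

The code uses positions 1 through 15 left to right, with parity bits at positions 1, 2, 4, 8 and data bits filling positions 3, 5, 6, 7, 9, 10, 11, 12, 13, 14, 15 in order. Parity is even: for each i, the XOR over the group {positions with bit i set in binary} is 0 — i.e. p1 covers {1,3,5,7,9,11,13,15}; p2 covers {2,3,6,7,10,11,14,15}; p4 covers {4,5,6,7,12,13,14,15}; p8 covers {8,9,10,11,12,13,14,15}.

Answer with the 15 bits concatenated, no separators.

Place data at non-parity positions: p1 p2 1 p4 1 0 0 p8 0 0 1 0 0 0 1
p1 (pos 1,3,5,7,9,11,13,15): XOR of data positions = 1⊕1⊕0⊕0⊕1⊕0⊕1 = 0
p2 (pos 2,3,6,7,10,11,14,15): XOR of data positions = 1⊕0⊕0⊕0⊕1⊕0⊕1 = 1
p4 (pos 4,5,6,7,12,13,14,15): XOR of data positions = 1⊕0⊕0⊕0⊕0⊕0⊕1 = 0
p8 (pos 8,9,10,11,12,13,14,15): XOR of data positions = 0⊕0⊕1⊕0⊕0⊕0⊕1 = 0
Codeword: 011010000010001

011010000010001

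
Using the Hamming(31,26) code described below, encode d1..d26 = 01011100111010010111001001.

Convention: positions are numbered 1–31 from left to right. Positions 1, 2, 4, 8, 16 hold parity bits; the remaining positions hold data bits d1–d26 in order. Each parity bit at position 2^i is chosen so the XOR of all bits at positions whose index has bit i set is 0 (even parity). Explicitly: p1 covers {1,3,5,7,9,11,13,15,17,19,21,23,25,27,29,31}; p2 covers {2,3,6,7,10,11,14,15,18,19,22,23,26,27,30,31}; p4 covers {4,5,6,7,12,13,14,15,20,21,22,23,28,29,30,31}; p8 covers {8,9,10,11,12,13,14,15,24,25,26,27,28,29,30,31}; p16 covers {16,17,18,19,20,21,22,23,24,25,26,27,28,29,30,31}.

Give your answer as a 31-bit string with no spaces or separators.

1101101111001111010010111001001

Place data at non-parity positions: p1 p2 0 p4 1 0 1 p8 1 1 0 0 1 1 1 p16 0 1 0 0 1 0 1 1 1 0 0 1 0 0 1
p1 (pos 1,3,5,7,9,11,13,15,17,19,21,23,25,27,29,31): XOR of data positions = 0⊕1⊕1⊕1⊕0⊕1⊕1⊕0⊕0⊕1⊕1⊕1⊕0⊕0⊕1 = 1
p2 (pos 2,3,6,7,10,11,14,15,18,19,22,23,26,27,30,31): XOR of data positions = 0⊕0⊕1⊕1⊕0⊕1⊕1⊕1⊕0⊕0⊕1⊕0⊕0⊕0⊕1 = 1
p4 (pos 4,5,6,7,12,13,14,15,20,21,22,23,28,29,30,31): XOR of data positions = 1⊕0⊕1⊕0⊕1⊕1⊕1⊕0⊕1⊕0⊕1⊕1⊕0⊕0⊕1 = 1
p8 (pos 8,9,10,11,12,13,14,15,24,25,26,27,28,29,30,31): XOR of data positions = 1⊕1⊕0⊕0⊕1⊕1⊕1⊕1⊕1⊕0⊕0⊕1⊕0⊕0⊕1 = 1
p16 (pos 16,17,18,19,20,21,22,23,24,25,26,27,28,29,30,31): XOR of data positions = 0⊕1⊕0⊕0⊕1⊕0⊕1⊕1⊕1⊕0⊕0⊕1⊕0⊕0⊕1 = 1
Codeword: 1101101111001111010010111001001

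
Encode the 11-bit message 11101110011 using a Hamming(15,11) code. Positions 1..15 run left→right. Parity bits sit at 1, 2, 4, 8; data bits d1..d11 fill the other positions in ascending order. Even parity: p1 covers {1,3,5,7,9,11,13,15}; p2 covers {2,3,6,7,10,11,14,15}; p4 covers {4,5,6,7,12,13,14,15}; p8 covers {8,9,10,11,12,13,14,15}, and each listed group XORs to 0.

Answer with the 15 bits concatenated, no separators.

Place data at non-parity positions: p1 p2 1 p4 1 1 0 p8 1 1 1 0 0 1 1
p1 (pos 1,3,5,7,9,11,13,15): XOR of data positions = 1⊕1⊕0⊕1⊕1⊕0⊕1 = 1
p2 (pos 2,3,6,7,10,11,14,15): XOR of data positions = 1⊕1⊕0⊕1⊕1⊕1⊕1 = 0
p4 (pos 4,5,6,7,12,13,14,15): XOR of data positions = 1⊕1⊕0⊕0⊕0⊕1⊕1 = 0
p8 (pos 8,9,10,11,12,13,14,15): XOR of data positions = 1⊕1⊕1⊕0⊕0⊕1⊕1 = 1
Codeword: 101011011110011

101011011110011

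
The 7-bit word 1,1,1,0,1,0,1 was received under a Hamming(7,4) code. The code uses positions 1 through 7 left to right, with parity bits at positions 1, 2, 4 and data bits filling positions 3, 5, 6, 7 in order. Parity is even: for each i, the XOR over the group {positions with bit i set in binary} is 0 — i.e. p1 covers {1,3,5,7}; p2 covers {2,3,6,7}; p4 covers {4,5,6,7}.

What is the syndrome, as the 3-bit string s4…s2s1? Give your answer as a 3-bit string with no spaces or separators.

010

s1 (pos 1,3,5,7): 1⊕1⊕1⊕1 = 0
s2 (pos 2,3,6,7): 1⊕1⊕0⊕1 = 1
s4 (pos 4,5,6,7): 0⊕1⊕0⊕1 = 0
Syndrome s4…s1 = 010 → error at position 2.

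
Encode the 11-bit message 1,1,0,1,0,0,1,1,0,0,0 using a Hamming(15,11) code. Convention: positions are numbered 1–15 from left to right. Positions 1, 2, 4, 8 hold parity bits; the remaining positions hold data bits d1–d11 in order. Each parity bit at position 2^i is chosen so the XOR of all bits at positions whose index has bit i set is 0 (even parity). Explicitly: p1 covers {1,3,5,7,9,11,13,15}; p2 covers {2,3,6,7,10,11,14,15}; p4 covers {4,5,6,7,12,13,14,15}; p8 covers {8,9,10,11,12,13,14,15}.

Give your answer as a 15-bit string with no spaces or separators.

Place data at non-parity positions: p1 p2 1 p4 1 0 1 p8 0 0 1 1 0 0 0
p1 (pos 1,3,5,7,9,11,13,15): XOR of data positions = 1⊕1⊕1⊕0⊕1⊕0⊕0 = 0
p2 (pos 2,3,6,7,10,11,14,15): XOR of data positions = 1⊕0⊕1⊕0⊕1⊕0⊕0 = 1
p4 (pos 4,5,6,7,12,13,14,15): XOR of data positions = 1⊕0⊕1⊕1⊕0⊕0⊕0 = 1
p8 (pos 8,9,10,11,12,13,14,15): XOR of data positions = 0⊕0⊕1⊕1⊕0⊕0⊕0 = 0
Codeword: 011110100011000

011110100011000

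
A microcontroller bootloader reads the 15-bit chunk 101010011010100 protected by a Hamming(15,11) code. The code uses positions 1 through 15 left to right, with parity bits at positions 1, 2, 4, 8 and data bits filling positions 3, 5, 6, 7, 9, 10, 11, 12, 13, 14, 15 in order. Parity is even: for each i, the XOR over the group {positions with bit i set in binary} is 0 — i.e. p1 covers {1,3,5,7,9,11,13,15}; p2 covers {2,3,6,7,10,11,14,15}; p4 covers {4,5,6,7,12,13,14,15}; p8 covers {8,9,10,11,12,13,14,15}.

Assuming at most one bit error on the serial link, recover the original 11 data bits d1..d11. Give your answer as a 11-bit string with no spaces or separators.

s1 (pos 1,3,5,7,9,11,13,15): 1⊕1⊕1⊕0⊕1⊕1⊕1⊕0 = 0
s2 (pos 2,3,6,7,10,11,14,15): 0⊕1⊕0⊕0⊕0⊕1⊕0⊕0 = 0
s4 (pos 4,5,6,7,12,13,14,15): 0⊕1⊕0⊕0⊕0⊕1⊕0⊕0 = 0
s8 (pos 8,9,10,11,12,13,14,15): 1⊕1⊕0⊕1⊕0⊕1⊕0⊕0 = 0
Syndrome s8…s1 = 0000 → no error.
Read data bits from positions 3,5,6,7,9,10,11,12,13,14,15: 11001010100

11001010100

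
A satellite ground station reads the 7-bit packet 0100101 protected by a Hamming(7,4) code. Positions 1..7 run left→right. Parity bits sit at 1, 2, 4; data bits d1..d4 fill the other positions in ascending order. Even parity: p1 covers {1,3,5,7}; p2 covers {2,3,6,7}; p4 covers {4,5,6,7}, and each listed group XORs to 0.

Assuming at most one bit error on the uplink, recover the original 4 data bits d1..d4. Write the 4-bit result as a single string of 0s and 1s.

0101

s1 (pos 1,3,5,7): 0⊕0⊕1⊕1 = 0
s2 (pos 2,3,6,7): 1⊕0⊕0⊕1 = 0
s4 (pos 4,5,6,7): 0⊕1⊕0⊕1 = 0
Syndrome s4…s1 = 000 → no error.
Read data bits from positions 3,5,6,7: 0101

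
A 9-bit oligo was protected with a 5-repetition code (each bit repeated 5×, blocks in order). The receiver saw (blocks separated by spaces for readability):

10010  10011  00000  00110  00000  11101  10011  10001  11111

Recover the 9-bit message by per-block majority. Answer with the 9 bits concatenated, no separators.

010001101

Block 1 (10010): 2 ones → 0
Block 2 (10011): 3 ones → 1
Block 3 (00000): 0 ones → 0
Block 4 (00110): 2 ones → 0
Block 5 (00000): 0 ones → 0
Block 6 (11101): 4 ones → 1
Block 7 (10011): 3 ones → 1
Block 8 (10001): 2 ones → 0
Block 9 (11111): 5 ones → 1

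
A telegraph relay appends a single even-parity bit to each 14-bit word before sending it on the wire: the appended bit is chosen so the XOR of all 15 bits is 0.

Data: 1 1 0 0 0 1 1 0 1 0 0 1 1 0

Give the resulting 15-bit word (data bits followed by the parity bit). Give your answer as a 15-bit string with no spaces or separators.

XOR of the 14 data bits: 1⊕1⊕0⊕0⊕0⊕1⊕1⊕0⊕1⊕0⊕0⊕1⊕1⊕0 = 1
Parity bit = 1 (so all 15 bits XOR to 0).

110001101001101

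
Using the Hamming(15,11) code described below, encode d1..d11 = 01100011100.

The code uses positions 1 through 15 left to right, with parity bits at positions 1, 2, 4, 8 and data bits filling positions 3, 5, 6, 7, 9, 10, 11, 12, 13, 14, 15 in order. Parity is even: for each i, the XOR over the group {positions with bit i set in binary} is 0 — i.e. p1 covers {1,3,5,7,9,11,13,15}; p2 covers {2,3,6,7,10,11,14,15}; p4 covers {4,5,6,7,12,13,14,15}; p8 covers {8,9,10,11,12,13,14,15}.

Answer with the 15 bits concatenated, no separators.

Place data at non-parity positions: p1 p2 0 p4 1 1 0 p8 0 0 1 1 1 0 0
p1 (pos 1,3,5,7,9,11,13,15): XOR of data positions = 0⊕1⊕0⊕0⊕1⊕1⊕0 = 1
p2 (pos 2,3,6,7,10,11,14,15): XOR of data positions = 0⊕1⊕0⊕0⊕1⊕0⊕0 = 0
p4 (pos 4,5,6,7,12,13,14,15): XOR of data positions = 1⊕1⊕0⊕1⊕1⊕0⊕0 = 0
p8 (pos 8,9,10,11,12,13,14,15): XOR of data positions = 0⊕0⊕1⊕1⊕1⊕0⊕0 = 1
Codeword: 100011010011100

100011010011100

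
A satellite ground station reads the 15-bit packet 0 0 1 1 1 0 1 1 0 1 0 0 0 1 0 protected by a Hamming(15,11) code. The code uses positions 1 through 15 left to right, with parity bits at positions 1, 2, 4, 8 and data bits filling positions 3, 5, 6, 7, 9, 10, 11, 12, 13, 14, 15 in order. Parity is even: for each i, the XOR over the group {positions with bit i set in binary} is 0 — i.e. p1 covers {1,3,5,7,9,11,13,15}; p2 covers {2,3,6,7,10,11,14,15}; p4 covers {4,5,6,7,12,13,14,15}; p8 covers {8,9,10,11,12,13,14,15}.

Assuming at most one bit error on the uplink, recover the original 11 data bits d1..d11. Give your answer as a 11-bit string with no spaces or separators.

s1 (pos 1,3,5,7,9,11,13,15): 0⊕1⊕1⊕1⊕0⊕0⊕0⊕0 = 1
s2 (pos 2,3,6,7,10,11,14,15): 0⊕1⊕0⊕1⊕1⊕0⊕1⊕0 = 0
s4 (pos 4,5,6,7,12,13,14,15): 1⊕1⊕0⊕1⊕0⊕0⊕1⊕0 = 0
s8 (pos 8,9,10,11,12,13,14,15): 1⊕0⊕1⊕0⊕0⊕0⊕1⊕0 = 1
Syndrome s8…s1 = 1001 → error at position 9.
Flip position 9: 001110110100010 → 001110111100010
Read data bits from positions 3,5,6,7,9,10,11,12,13,14,15: 11011100010

11011100010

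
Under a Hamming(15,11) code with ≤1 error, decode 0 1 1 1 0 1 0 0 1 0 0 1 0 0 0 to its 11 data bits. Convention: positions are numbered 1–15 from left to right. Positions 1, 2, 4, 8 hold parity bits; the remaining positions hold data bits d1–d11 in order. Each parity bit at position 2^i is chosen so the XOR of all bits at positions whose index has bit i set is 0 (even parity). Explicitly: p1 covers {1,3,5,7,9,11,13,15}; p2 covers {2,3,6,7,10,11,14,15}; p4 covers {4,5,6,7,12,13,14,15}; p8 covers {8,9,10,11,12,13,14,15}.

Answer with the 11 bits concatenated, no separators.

10001001000

s1 (pos 1,3,5,7,9,11,13,15): 0⊕1⊕0⊕0⊕1⊕0⊕0⊕0 = 0
s2 (pos 2,3,6,7,10,11,14,15): 1⊕1⊕1⊕0⊕0⊕0⊕0⊕0 = 1
s4 (pos 4,5,6,7,12,13,14,15): 1⊕0⊕1⊕0⊕1⊕0⊕0⊕0 = 1
s8 (pos 8,9,10,11,12,13,14,15): 0⊕1⊕0⊕0⊕1⊕0⊕0⊕0 = 0
Syndrome s8…s1 = 0110 → error at position 6.
Flip position 6: 011101001001000 → 011100001001000
Read data bits from positions 3,5,6,7,9,10,11,12,13,14,15: 10001001000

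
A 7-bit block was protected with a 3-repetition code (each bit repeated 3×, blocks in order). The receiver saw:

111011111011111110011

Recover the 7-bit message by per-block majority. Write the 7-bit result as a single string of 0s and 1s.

Block 1 (111): 3 ones → 1
Block 2 (011): 2 ones → 1
Block 3 (111): 3 ones → 1
Block 4 (011): 2 ones → 1
Block 5 (111): 3 ones → 1
Block 6 (110): 2 ones → 1
Block 7 (011): 2 ones → 1

1111111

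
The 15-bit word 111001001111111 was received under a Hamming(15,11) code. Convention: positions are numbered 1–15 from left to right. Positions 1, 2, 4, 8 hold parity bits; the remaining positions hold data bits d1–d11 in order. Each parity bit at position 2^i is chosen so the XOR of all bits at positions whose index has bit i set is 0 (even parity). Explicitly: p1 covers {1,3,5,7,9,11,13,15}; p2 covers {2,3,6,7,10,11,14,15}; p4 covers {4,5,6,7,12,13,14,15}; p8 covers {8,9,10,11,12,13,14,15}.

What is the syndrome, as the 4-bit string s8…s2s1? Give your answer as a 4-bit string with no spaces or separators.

1110

s1 (pos 1,3,5,7,9,11,13,15): 1⊕1⊕0⊕0⊕1⊕1⊕1⊕1 = 0
s2 (pos 2,3,6,7,10,11,14,15): 1⊕1⊕1⊕0⊕1⊕1⊕1⊕1 = 1
s4 (pos 4,5,6,7,12,13,14,15): 0⊕0⊕1⊕0⊕1⊕1⊕1⊕1 = 1
s8 (pos 8,9,10,11,12,13,14,15): 0⊕1⊕1⊕1⊕1⊕1⊕1⊕1 = 1
Syndrome s8…s1 = 1110 → error at position 14.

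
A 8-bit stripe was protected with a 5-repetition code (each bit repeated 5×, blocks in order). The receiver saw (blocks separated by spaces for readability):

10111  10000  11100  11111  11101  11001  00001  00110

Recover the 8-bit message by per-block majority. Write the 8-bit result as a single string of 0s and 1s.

10111100

Block 1 (10111): 4 ones → 1
Block 2 (10000): 1 one → 0
Block 3 (11100): 3 ones → 1
Block 4 (11111): 5 ones → 1
Block 5 (11101): 4 ones → 1
Block 6 (11001): 3 ones → 1
Block 7 (00001): 1 one → 0
Block 8 (00110): 2 ones → 0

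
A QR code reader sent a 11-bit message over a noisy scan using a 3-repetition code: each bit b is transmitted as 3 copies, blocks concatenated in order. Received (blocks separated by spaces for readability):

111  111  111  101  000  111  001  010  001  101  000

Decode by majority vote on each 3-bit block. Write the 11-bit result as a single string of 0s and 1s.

Block 1 (111): 3 ones → 1
Block 2 (111): 3 ones → 1
Block 3 (111): 3 ones → 1
Block 4 (101): 2 ones → 1
Block 5 (000): 0 ones → 0
Block 6 (111): 3 ones → 1
Block 7 (001): 1 one → 0
Block 8 (010): 1 one → 0
Block 9 (001): 1 one → 0
Block 10 (101): 2 ones → 1
Block 11 (000): 0 ones → 0

11110100010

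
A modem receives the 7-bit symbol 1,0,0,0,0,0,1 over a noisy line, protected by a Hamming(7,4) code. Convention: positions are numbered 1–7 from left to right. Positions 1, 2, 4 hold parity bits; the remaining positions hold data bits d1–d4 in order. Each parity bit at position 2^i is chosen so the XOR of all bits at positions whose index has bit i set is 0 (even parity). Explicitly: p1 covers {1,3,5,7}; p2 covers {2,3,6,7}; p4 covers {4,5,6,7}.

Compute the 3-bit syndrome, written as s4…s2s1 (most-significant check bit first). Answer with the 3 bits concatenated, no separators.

s1 (pos 1,3,5,7): 1⊕0⊕0⊕1 = 0
s2 (pos 2,3,6,7): 0⊕0⊕0⊕1 = 1
s4 (pos 4,5,6,7): 0⊕0⊕0⊕1 = 1
Syndrome s4…s1 = 110 → error at position 6.

110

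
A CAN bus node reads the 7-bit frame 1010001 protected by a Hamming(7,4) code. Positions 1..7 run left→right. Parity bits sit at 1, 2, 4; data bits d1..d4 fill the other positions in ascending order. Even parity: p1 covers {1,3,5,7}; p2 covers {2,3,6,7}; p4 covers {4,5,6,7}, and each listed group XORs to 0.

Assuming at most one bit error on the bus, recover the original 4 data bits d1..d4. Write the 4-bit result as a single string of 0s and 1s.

1101

s1 (pos 1,3,5,7): 1⊕1⊕0⊕1 = 1
s2 (pos 2,3,6,7): 0⊕1⊕0⊕1 = 0
s4 (pos 4,5,6,7): 0⊕0⊕0⊕1 = 1
Syndrome s4…s1 = 101 → error at position 5.
Flip position 5: 1010001 → 1010101
Read data bits from positions 3,5,6,7: 1101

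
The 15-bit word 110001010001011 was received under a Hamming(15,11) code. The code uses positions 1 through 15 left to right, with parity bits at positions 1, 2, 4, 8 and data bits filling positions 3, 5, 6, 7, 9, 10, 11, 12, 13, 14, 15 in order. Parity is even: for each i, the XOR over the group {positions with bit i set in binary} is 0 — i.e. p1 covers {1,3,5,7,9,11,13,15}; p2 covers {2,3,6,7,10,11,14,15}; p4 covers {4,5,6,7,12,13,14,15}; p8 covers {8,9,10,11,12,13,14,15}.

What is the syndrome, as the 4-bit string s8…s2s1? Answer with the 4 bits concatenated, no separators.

s1 (pos 1,3,5,7,9,11,13,15): 1⊕0⊕0⊕0⊕0⊕0⊕0⊕1 = 0
s2 (pos 2,3,6,7,10,11,14,15): 1⊕0⊕1⊕0⊕0⊕0⊕1⊕1 = 0
s4 (pos 4,5,6,7,12,13,14,15): 0⊕0⊕1⊕0⊕1⊕0⊕1⊕1 = 0
s8 (pos 8,9,10,11,12,13,14,15): 1⊕0⊕0⊕0⊕1⊕0⊕1⊕1 = 0
Syndrome s8…s1 = 0000 → no error.

0000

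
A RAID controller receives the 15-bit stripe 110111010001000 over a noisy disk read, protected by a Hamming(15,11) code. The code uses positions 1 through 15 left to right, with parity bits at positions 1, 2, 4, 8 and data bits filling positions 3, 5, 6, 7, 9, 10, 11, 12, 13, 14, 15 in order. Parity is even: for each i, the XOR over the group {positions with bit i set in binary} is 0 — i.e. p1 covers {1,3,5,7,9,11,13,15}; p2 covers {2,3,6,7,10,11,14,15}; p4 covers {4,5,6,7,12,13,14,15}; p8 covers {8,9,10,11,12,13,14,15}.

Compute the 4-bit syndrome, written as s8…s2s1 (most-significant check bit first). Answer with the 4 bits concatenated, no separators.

0000

s1 (pos 1,3,5,7,9,11,13,15): 1⊕0⊕1⊕0⊕0⊕0⊕0⊕0 = 0
s2 (pos 2,3,6,7,10,11,14,15): 1⊕0⊕1⊕0⊕0⊕0⊕0⊕0 = 0
s4 (pos 4,5,6,7,12,13,14,15): 1⊕1⊕1⊕0⊕1⊕0⊕0⊕0 = 0
s8 (pos 8,9,10,11,12,13,14,15): 1⊕0⊕0⊕0⊕1⊕0⊕0⊕0 = 0
Syndrome s8…s1 = 0000 → no error.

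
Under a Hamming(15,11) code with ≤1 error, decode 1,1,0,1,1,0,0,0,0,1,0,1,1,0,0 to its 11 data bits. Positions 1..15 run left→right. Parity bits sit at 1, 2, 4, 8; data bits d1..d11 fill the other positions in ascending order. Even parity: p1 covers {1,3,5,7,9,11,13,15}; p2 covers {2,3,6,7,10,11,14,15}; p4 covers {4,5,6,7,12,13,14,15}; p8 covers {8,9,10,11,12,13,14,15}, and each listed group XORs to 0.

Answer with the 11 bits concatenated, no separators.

s1 (pos 1,3,5,7,9,11,13,15): 1⊕0⊕1⊕0⊕0⊕0⊕1⊕0 = 1
s2 (pos 2,3,6,7,10,11,14,15): 1⊕0⊕0⊕0⊕1⊕0⊕0⊕0 = 0
s4 (pos 4,5,6,7,12,13,14,15): 1⊕1⊕0⊕0⊕1⊕1⊕0⊕0 = 0
s8 (pos 8,9,10,11,12,13,14,15): 0⊕0⊕1⊕0⊕1⊕1⊕0⊕0 = 1
Syndrome s8…s1 = 1001 → error at position 9.
Flip position 9: 110110000101100 → 110110001101100
Read data bits from positions 3,5,6,7,9,10,11,12,13,14,15: 01001101100

01001101100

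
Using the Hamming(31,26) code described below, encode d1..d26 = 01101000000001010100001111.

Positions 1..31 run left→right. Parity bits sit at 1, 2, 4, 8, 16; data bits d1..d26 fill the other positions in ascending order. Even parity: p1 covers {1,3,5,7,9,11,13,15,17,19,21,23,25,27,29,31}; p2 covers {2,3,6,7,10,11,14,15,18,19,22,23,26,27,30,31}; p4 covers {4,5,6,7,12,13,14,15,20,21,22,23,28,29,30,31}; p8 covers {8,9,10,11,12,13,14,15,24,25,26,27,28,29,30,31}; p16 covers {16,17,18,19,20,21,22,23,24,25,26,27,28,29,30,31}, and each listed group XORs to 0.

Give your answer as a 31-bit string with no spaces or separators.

Place data at non-parity positions: p1 p2 0 p4 1 1 0 p8 1 0 0 0 0 0 0 p16 0 0 1 0 1 0 1 0 0 0 0 1 1 1 1
p1 (pos 1,3,5,7,9,11,13,15,17,19,21,23,25,27,29,31): XOR of data positions = 0⊕1⊕0⊕1⊕0⊕0⊕0⊕0⊕1⊕1⊕1⊕0⊕0⊕1⊕1 = 1
p2 (pos 2,3,6,7,10,11,14,15,18,19,22,23,26,27,30,31): XOR of data positions = 0⊕1⊕0⊕0⊕0⊕0⊕0⊕0⊕1⊕0⊕1⊕0⊕0⊕1⊕1 = 1
p4 (pos 4,5,6,7,12,13,14,15,20,21,22,23,28,29,30,31): XOR of data positions = 1⊕1⊕0⊕0⊕0⊕0⊕0⊕0⊕1⊕0⊕1⊕1⊕1⊕1⊕1 = 0
p8 (pos 8,9,10,11,12,13,14,15,24,25,26,27,28,29,30,31): XOR of data positions = 1⊕0⊕0⊕0⊕0⊕0⊕0⊕0⊕0⊕0⊕0⊕1⊕1⊕1⊕1 = 1
p16 (pos 16,17,18,19,20,21,22,23,24,25,26,27,28,29,30,31): XOR of data positions = 0⊕0⊕1⊕0⊕1⊕0⊕1⊕0⊕0⊕0⊕0⊕1⊕1⊕1⊕1 = 1
Codeword: 1100110110000001001010100001111

1100110110000001001010100001111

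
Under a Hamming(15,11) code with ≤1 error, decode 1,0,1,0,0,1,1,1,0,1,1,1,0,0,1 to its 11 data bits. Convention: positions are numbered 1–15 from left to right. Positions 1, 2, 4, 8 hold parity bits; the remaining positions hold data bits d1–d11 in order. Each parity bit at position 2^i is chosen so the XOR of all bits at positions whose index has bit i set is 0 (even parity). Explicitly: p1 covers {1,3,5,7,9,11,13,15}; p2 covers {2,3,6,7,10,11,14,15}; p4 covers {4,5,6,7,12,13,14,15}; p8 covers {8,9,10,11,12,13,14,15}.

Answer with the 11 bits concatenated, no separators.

10111111001

s1 (pos 1,3,5,7,9,11,13,15): 1⊕1⊕0⊕1⊕0⊕1⊕0⊕1 = 1
s2 (pos 2,3,6,7,10,11,14,15): 0⊕1⊕1⊕1⊕1⊕1⊕0⊕1 = 0
s4 (pos 4,5,6,7,12,13,14,15): 0⊕0⊕1⊕1⊕1⊕0⊕0⊕1 = 0
s8 (pos 8,9,10,11,12,13,14,15): 1⊕0⊕1⊕1⊕1⊕0⊕0⊕1 = 1
Syndrome s8…s1 = 1001 → error at position 9.
Flip position 9: 101001110111001 → 101001111111001
Read data bits from positions 3,5,6,7,9,10,11,12,13,14,15: 10111111001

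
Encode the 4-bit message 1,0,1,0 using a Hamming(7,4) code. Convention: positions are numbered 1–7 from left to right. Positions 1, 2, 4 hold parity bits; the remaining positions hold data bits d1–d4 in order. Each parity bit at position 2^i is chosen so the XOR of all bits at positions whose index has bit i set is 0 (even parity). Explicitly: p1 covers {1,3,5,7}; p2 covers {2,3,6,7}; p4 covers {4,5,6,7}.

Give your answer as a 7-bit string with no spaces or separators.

Place data at non-parity positions: p1 p2 1 p4 0 1 0
p1 (pos 1,3,5,7): XOR of data positions = 1⊕0⊕0 = 1
p2 (pos 2,3,6,7): XOR of data positions = 1⊕1⊕0 = 0
p4 (pos 4,5,6,7): XOR of data positions = 0⊕1⊕0 = 1
Codeword: 1011010

1011010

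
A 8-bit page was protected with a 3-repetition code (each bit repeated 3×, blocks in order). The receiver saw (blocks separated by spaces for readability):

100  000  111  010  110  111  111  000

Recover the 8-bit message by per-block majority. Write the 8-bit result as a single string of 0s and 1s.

Block 1 (100): 1 one → 0
Block 2 (000): 0 ones → 0
Block 3 (111): 3 ones → 1
Block 4 (010): 1 one → 0
Block 5 (110): 2 ones → 1
Block 6 (111): 3 ones → 1
Block 7 (111): 3 ones → 1
Block 8 (000): 0 ones → 0

00101110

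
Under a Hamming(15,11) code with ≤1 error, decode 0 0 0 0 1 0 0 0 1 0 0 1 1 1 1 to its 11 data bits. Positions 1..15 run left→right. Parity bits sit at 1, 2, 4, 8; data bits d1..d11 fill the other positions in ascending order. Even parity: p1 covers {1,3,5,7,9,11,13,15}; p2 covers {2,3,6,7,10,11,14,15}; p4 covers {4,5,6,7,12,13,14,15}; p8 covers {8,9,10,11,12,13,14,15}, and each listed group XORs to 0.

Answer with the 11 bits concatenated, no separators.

s1 (pos 1,3,5,7,9,11,13,15): 0⊕0⊕1⊕0⊕1⊕0⊕1⊕1 = 0
s2 (pos 2,3,6,7,10,11,14,15): 0⊕0⊕0⊕0⊕0⊕0⊕1⊕1 = 0
s4 (pos 4,5,6,7,12,13,14,15): 0⊕1⊕0⊕0⊕1⊕1⊕1⊕1 = 1
s8 (pos 8,9,10,11,12,13,14,15): 0⊕1⊕0⊕0⊕1⊕1⊕1⊕1 = 1
Syndrome s8…s1 = 1100 → error at position 12.
Flip position 12: 000010001001111 → 000010001000111
Read data bits from positions 3,5,6,7,9,10,11,12,13,14,15: 01001000111

01001000111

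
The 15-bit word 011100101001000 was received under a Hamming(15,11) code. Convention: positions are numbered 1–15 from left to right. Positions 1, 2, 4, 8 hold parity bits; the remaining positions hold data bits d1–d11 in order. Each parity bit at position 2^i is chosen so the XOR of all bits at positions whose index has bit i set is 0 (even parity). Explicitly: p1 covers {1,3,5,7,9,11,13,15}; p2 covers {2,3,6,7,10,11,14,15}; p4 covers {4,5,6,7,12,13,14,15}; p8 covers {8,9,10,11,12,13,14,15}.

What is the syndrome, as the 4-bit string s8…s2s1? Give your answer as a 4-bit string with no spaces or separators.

0111

s1 (pos 1,3,5,7,9,11,13,15): 0⊕1⊕0⊕1⊕1⊕0⊕0⊕0 = 1
s2 (pos 2,3,6,7,10,11,14,15): 1⊕1⊕0⊕1⊕0⊕0⊕0⊕0 = 1
s4 (pos 4,5,6,7,12,13,14,15): 1⊕0⊕0⊕1⊕1⊕0⊕0⊕0 = 1
s8 (pos 8,9,10,11,12,13,14,15): 0⊕1⊕0⊕0⊕1⊕0⊕0⊕0 = 0
Syndrome s8…s1 = 0111 → error at position 7.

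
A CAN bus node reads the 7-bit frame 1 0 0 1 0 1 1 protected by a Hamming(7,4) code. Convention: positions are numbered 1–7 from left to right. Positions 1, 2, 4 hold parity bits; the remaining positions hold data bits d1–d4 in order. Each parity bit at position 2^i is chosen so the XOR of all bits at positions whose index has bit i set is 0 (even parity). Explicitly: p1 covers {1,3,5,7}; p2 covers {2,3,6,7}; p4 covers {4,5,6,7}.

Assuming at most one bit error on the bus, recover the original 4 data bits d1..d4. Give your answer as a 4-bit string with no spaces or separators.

0011

s1 (pos 1,3,5,7): 1⊕0⊕0⊕1 = 0
s2 (pos 2,3,6,7): 0⊕0⊕1⊕1 = 0
s4 (pos 4,5,6,7): 1⊕0⊕1⊕1 = 1
Syndrome s4…s1 = 100 → error at position 4.
Flip position 4: 1001011 → 1000011
Read data bits from positions 3,5,6,7: 0011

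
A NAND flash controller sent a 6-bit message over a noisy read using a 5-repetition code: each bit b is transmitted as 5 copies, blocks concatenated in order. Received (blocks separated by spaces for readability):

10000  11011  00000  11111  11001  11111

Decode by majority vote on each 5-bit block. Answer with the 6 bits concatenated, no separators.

Block 1 (10000): 1 one → 0
Block 2 (11011): 4 ones → 1
Block 3 (00000): 0 ones → 0
Block 4 (11111): 5 ones → 1
Block 5 (11001): 3 ones → 1
Block 6 (11111): 5 ones → 1

010111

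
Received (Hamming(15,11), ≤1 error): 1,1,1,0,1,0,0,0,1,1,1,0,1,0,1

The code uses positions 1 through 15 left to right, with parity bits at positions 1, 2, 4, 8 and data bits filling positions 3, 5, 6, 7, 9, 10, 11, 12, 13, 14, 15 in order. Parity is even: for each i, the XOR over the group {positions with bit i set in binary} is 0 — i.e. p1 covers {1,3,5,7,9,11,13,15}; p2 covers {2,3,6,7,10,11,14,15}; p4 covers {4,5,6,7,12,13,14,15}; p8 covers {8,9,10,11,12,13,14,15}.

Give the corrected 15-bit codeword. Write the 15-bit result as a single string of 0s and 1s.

111010001110100

s1 (pos 1,3,5,7,9,11,13,15): 1⊕1⊕1⊕0⊕1⊕1⊕1⊕1 = 1
s2 (pos 2,3,6,7,10,11,14,15): 1⊕1⊕0⊕0⊕1⊕1⊕0⊕1 = 1
s4 (pos 4,5,6,7,12,13,14,15): 0⊕1⊕0⊕0⊕0⊕1⊕0⊕1 = 1
s8 (pos 8,9,10,11,12,13,14,15): 0⊕1⊕1⊕1⊕0⊕1⊕0⊕1 = 1
Syndrome s8…s1 = 1111 → error at position 15.
Flip position 15: 111010001110101 → 111010001110100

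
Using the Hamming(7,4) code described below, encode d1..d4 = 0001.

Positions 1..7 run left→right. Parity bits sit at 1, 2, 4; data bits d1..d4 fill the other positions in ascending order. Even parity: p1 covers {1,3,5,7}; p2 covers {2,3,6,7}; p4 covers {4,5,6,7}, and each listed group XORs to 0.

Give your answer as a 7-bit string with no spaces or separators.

Place data at non-parity positions: p1 p2 0 p4 0 0 1
p1 (pos 1,3,5,7): XOR of data positions = 0⊕0⊕1 = 1
p2 (pos 2,3,6,7): XOR of data positions = 0⊕0⊕1 = 1
p4 (pos 4,5,6,7): XOR of data positions = 0⊕0⊕1 = 1
Codeword: 1101001

1101001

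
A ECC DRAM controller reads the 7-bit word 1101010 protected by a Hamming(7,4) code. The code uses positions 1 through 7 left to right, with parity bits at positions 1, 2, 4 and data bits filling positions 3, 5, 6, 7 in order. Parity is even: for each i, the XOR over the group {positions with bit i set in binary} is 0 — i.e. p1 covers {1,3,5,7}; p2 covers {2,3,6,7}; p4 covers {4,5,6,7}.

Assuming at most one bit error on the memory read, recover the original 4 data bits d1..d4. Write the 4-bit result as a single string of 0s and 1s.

s1 (pos 1,3,5,7): 1⊕0⊕0⊕0 = 1
s2 (pos 2,3,6,7): 1⊕0⊕1⊕0 = 0
s4 (pos 4,5,6,7): 1⊕0⊕1⊕0 = 0
Syndrome s4…s1 = 001 → error at position 1.
Flip position 1: 1101010 → 0101010
Read data bits from positions 3,5,6,7: 0010

0010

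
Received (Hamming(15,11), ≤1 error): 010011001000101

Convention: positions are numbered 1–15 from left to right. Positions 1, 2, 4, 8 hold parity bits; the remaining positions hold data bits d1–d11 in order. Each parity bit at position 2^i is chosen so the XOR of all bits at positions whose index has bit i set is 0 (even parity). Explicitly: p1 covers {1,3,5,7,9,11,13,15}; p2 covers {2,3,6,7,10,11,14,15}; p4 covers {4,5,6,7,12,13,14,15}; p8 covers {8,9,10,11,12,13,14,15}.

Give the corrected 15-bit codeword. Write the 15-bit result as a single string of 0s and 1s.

s1 (pos 1,3,5,7,9,11,13,15): 0⊕0⊕1⊕0⊕1⊕0⊕1⊕1 = 0
s2 (pos 2,3,6,7,10,11,14,15): 1⊕0⊕1⊕0⊕0⊕0⊕0⊕1 = 1
s4 (pos 4,5,6,7,12,13,14,15): 0⊕1⊕1⊕0⊕0⊕1⊕0⊕1 = 0
s8 (pos 8,9,10,11,12,13,14,15): 0⊕1⊕0⊕0⊕0⊕1⊕0⊕1 = 1
Syndrome s8…s1 = 1010 → error at position 10.
Flip position 10: 010011001000101 → 010011001100101

010011001100101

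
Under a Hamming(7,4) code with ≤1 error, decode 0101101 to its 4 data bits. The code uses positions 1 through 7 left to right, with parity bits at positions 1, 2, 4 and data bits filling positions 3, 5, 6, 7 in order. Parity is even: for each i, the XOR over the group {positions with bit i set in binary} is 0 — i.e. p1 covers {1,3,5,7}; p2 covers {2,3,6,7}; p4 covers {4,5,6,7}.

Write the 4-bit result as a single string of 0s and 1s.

s1 (pos 1,3,5,7): 0⊕0⊕1⊕1 = 0
s2 (pos 2,3,6,7): 1⊕0⊕0⊕1 = 0
s4 (pos 4,5,6,7): 1⊕1⊕0⊕1 = 1
Syndrome s4…s1 = 100 → error at position 4.
Flip position 4: 0101101 → 0100101
Read data bits from positions 3,5,6,7: 0101

0101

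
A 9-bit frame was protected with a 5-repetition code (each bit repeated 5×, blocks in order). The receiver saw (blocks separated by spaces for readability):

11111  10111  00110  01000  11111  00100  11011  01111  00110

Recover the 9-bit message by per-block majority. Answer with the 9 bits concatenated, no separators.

Block 1 (11111): 5 ones → 1
Block 2 (10111): 4 ones → 1
Block 3 (00110): 2 ones → 0
Block 4 (01000): 1 one → 0
Block 5 (11111): 5 ones → 1
Block 6 (00100): 1 one → 0
Block 7 (11011): 4 ones → 1
Block 8 (01111): 4 ones → 1
Block 9 (00110): 2 ones → 0

110010110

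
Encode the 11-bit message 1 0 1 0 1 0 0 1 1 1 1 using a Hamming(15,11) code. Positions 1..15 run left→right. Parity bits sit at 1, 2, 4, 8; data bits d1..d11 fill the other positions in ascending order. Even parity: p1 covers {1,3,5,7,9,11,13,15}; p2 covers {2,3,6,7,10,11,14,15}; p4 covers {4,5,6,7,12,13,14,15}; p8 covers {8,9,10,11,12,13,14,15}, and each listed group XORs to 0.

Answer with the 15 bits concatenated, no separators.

Place data at non-parity positions: p1 p2 1 p4 0 1 0 p8 1 0 0 1 1 1 1
p1 (pos 1,3,5,7,9,11,13,15): XOR of data positions = 1⊕0⊕0⊕1⊕0⊕1⊕1 = 0
p2 (pos 2,3,6,7,10,11,14,15): XOR of data positions = 1⊕1⊕0⊕0⊕0⊕1⊕1 = 0
p4 (pos 4,5,6,7,12,13,14,15): XOR of data positions = 0⊕1⊕0⊕1⊕1⊕1⊕1 = 1
p8 (pos 8,9,10,11,12,13,14,15): XOR of data positions = 1⊕0⊕0⊕1⊕1⊕1⊕1 = 1
Codeword: 001101011001111

001101011001111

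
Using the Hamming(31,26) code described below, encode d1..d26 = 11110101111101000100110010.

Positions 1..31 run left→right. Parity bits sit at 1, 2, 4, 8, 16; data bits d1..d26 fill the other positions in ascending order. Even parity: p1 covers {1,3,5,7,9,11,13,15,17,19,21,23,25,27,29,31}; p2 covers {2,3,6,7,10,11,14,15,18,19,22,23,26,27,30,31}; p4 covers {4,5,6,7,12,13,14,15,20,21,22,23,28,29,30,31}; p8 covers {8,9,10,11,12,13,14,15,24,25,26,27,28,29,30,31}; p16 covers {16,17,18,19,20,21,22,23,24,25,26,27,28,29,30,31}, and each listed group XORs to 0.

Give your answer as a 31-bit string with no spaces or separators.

Place data at non-parity positions: p1 p2 1 p4 1 1 1 p8 0 1 0 1 1 1 1 p16 1 0 1 0 0 0 1 0 0 1 1 0 0 1 0
p1 (pos 1,3,5,7,9,11,13,15,17,19,21,23,25,27,29,31): XOR of data positions = 1⊕1⊕1⊕0⊕0⊕1⊕1⊕1⊕1⊕0⊕1⊕0⊕1⊕0⊕0 = 1
p2 (pos 2,3,6,7,10,11,14,15,18,19,22,23,26,27,30,31): XOR of data positions = 1⊕1⊕1⊕1⊕0⊕1⊕1⊕0⊕1⊕0⊕1⊕1⊕1⊕1⊕0 = 1
p4 (pos 4,5,6,7,12,13,14,15,20,21,22,23,28,29,30,31): XOR of data positions = 1⊕1⊕1⊕1⊕1⊕1⊕1⊕0⊕0⊕0⊕1⊕0⊕0⊕1⊕0 = 1
p8 (pos 8,9,10,11,12,13,14,15,24,25,26,27,28,29,30,31): XOR of data positions = 0⊕1⊕0⊕1⊕1⊕1⊕1⊕0⊕0⊕1⊕1⊕0⊕0⊕1⊕0 = 0
p16 (pos 16,17,18,19,20,21,22,23,24,25,26,27,28,29,30,31): XOR of data positions = 1⊕0⊕1⊕0⊕0⊕0⊕1⊕0⊕0⊕1⊕1⊕0⊕0⊕1⊕0 = 0
Codeword: 1111111001011110101000100110010

1111111001011110101000100110010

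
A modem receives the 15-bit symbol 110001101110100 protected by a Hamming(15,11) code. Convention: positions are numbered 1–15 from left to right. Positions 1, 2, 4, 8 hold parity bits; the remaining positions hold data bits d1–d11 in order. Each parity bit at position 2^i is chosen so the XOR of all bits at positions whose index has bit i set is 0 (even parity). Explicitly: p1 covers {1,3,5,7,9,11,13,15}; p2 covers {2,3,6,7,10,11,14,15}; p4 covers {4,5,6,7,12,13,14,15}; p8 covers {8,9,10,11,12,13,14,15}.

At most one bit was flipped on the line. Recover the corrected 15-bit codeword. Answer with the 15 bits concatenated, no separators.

s1 (pos 1,3,5,7,9,11,13,15): 1⊕0⊕0⊕1⊕1⊕1⊕1⊕0 = 1
s2 (pos 2,3,6,7,10,11,14,15): 1⊕0⊕1⊕1⊕1⊕1⊕0⊕0 = 1
s4 (pos 4,5,6,7,12,13,14,15): 0⊕0⊕1⊕1⊕0⊕1⊕0⊕0 = 1
s8 (pos 8,9,10,11,12,13,14,15): 0⊕1⊕1⊕1⊕0⊕1⊕0⊕0 = 0
Syndrome s8…s1 = 0111 → error at position 7.
Flip position 7: 110001101110100 → 110001001110100

110001001110100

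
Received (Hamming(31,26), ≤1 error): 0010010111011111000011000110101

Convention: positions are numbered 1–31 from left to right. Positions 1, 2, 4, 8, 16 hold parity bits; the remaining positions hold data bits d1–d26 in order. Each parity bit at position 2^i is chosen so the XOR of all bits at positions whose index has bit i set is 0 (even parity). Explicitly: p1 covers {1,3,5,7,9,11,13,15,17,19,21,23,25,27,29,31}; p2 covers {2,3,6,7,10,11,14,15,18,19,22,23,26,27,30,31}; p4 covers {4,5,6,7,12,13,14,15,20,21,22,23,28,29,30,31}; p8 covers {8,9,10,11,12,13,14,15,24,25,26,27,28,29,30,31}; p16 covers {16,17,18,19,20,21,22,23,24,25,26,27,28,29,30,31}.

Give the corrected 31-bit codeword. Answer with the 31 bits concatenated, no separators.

s1 (pos 1,3,5,7,9,11,13,15,17,19,21,23,25,27,29,31): 0⊕1⊕0⊕0⊕1⊕0⊕1⊕1⊕0⊕0⊕1⊕0⊕0⊕1⊕1⊕1 = 0
s2 (pos 2,3,6,7,10,11,14,15,18,19,22,23,26,27,30,31): 0⊕1⊕1⊕0⊕1⊕0⊕1⊕1⊕0⊕0⊕1⊕0⊕1⊕1⊕0⊕1 = 1
s4 (pos 4,5,6,7,12,13,14,15,20,21,22,23,28,29,30,31): 0⊕0⊕1⊕0⊕1⊕1⊕1⊕1⊕0⊕1⊕1⊕0⊕0⊕1⊕0⊕1 = 1
s8 (pos 8,9,10,11,12,13,14,15,24,25,26,27,28,29,30,31): 1⊕1⊕1⊕0⊕1⊕1⊕1⊕1⊕0⊕0⊕1⊕1⊕0⊕1⊕0⊕1 = 1
s16 (pos 16,17,18,19,20,21,22,23,24,25,26,27,28,29,30,31): 1⊕0⊕0⊕0⊕0⊕1⊕1⊕0⊕0⊕0⊕1⊕1⊕0⊕1⊕0⊕1 = 1
Syndrome s16…s1 = 11110 → error at position 30.
Flip position 30: 0010010111011111000011000110101 → 0010010111011111000011000110111

0010010111011111000011000110111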